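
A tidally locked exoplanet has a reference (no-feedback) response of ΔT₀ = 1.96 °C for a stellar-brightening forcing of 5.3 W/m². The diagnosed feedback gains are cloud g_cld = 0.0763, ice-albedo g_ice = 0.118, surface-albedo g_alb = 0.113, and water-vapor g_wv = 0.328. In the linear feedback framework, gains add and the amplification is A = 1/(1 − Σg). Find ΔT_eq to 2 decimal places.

5.37 °C

Total gain g = 0.0763 + 0.118 + 0.113 + 0.328 = 0.6353.
Amplification A = 1/(1 − 0.6353) = 2.742.
ΔT = 1.96 × 2.742 = 5.37 °C.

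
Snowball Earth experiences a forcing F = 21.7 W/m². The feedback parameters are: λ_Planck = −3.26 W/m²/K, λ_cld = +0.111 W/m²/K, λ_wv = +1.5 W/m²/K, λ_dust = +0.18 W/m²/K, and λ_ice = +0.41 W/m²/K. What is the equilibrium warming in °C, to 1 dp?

20.5 °C

Net feedback parameter λ = (−3.26) + (+0.111) + (+1.5) + (+0.18) + (+0.41) = -1.059 W/m²/K.
ΔT = −F/λ = −21.7/(-1.059) = 20.5 °C.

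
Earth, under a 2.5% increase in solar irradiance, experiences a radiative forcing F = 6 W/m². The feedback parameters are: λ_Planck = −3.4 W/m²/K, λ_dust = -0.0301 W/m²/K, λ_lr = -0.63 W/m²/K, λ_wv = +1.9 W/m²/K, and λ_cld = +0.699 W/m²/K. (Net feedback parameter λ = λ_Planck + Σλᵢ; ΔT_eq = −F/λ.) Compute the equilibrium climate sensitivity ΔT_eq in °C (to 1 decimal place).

4.1 °C

Net feedback parameter λ = (−3.4) + (-0.0301) + (-0.63) + (+1.9) + (+0.699) = -1.4611 W/m²/K.
ΔT = −F/λ = −6/(-1.4611) = 4.1 °C.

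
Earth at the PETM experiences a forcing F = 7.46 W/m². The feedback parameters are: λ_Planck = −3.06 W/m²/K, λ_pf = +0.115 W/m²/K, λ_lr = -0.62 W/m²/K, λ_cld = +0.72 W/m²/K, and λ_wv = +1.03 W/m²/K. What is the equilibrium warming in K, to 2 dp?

4.11 K

Net feedback parameter λ = (−3.06) + (+0.115) + (-0.62) + (+0.72) + (+1.03) = -1.815 W/m²/K.
ΔT = −F/λ = −7.46/(-1.815) = 4.11 K.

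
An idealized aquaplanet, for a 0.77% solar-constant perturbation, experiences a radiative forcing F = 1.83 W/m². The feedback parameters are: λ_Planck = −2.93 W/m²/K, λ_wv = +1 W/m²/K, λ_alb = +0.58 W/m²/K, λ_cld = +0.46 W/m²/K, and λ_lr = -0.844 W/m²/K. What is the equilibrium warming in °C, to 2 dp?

Net feedback parameter λ = (−2.93) + (+1) + (+0.58) + (+0.46) + (-0.844) = -1.734 W/m²/K.
ΔT = −F/λ = −1.83/(-1.734) = 1.06 °C.

1.06 °C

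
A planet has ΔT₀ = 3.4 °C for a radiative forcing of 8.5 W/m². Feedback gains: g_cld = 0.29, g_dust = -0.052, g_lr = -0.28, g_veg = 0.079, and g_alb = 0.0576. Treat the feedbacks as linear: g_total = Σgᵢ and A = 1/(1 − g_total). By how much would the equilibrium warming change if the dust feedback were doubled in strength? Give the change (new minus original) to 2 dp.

-0.20 °C

Original: g = 0.0946, ΔT = 3.4/(1−0.0946) = 3.7552 °C.
With doubled dust: g' = 0.0426, ΔT' = 3.4/(1−0.0426) = 3.5513 °C.
Change = 3.5513 − 3.7552 = -0.20 °C.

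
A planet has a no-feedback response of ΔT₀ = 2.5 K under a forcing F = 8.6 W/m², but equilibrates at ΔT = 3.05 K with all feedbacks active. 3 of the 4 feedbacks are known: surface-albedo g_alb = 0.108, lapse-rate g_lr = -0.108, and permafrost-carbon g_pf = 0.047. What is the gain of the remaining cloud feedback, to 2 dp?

0.13

Amplification A = ΔT/ΔT₀ = 3.05/2.5 = 1.22.
Total gain g = 1 − 1/A = 1 − 1/1.22 = 0.1803.
Known gains sum to 0.108 − 0.108 + 0.047 = 0.047.
g_cld = 0.1803 − 0.047 = 0.13.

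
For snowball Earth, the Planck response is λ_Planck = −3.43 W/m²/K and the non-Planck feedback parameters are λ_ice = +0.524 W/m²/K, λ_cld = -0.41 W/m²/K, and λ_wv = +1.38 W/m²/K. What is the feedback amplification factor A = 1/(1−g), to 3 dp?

Convert to gains: g_ice = 0.524/3.43 = 0.1528; g_cld = -0.41/3.43 = -0.1195; g_wv = 1.38/3.43 = 0.4023.
Total gain g = 0.4356.
A = 1/(1 − 0.4356) = 1.772.

1.772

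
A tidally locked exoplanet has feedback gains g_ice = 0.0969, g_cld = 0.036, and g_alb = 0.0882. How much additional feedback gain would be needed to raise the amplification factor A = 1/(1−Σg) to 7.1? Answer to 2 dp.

0.64

Current total gain = 0.2211.
Target gain for A = 7.1: g* = 1 − 1/7.1 = 0.8592.
Additional gain needed = 0.8592 − 0.2211 = 0.64.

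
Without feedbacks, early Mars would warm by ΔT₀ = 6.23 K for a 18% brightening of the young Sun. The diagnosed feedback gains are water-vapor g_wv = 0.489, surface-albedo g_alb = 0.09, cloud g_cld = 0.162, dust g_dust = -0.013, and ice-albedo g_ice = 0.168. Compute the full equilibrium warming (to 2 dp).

Total gain g = 0.489 + 0.09 + 0.162 − 0.013 + 0.168 = 0.896.
Amplification A = 1/(1 − 0.896) = 9.615.
ΔT = 6.23 × 9.615 = 59.90 K.

59.90 K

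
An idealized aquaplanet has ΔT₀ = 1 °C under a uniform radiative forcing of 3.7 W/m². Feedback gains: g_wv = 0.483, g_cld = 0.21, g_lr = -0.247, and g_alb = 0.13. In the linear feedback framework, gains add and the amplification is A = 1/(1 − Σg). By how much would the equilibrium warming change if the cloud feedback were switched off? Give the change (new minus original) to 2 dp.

-0.78 °C

Original: g = 0.576, ΔT = 1/(1−0.576) = 2.3585 °C.
Without cloud: g' = 0.366, ΔT' = 1/(1−0.366) = 1.5773 °C.
Change = 1.5773 − 2.3585 = -0.78 °C.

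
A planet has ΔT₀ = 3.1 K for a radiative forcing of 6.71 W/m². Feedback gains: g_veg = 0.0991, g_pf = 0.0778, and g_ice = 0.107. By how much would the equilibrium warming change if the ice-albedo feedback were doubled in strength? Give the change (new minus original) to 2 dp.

0.76 K

Original: g = 0.2839, ΔT = 3.1/(1−0.2839) = 4.3290 K.
With doubled ice-albedo: g' = 0.3909, ΔT' = 3.1/(1−0.3909) = 5.0895 K.
Change = 5.0895 − 4.3290 = 0.76 K.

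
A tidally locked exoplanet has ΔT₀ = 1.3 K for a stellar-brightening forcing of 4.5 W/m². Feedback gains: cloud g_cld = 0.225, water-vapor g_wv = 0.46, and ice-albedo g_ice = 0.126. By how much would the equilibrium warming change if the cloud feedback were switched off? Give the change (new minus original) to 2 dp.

Original: g = 0.811, ΔT = 1.3/(1−0.811) = 6.8783 K.
Without cloud: g' = 0.586, ΔT' = 1.3/(1−0.586) = 3.1401 K.
Change = 3.1401 − 6.8783 = -3.74 K.

-3.74 K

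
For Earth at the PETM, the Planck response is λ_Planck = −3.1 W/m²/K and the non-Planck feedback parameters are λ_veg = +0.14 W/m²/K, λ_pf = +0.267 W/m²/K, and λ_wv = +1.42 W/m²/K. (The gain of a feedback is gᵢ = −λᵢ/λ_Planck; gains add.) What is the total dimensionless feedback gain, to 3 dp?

0.589

Convert to gains: g_veg = 0.14/3.1 = 0.04516; g_pf = 0.267/3.1 = 0.08613; g_wv = 1.42/3.1 = 0.4581.
Total gain g = 0.58939.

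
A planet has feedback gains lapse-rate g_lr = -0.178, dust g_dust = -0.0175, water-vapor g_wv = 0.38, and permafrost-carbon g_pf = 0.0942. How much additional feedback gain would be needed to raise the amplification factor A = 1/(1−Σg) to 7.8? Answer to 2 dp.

Current total gain = 0.2787.
Target gain for A = 7.8: g* = 1 − 1/7.8 = 0.8718.
Additional gain needed = 0.8718 − 0.2787 = 0.59.

0.59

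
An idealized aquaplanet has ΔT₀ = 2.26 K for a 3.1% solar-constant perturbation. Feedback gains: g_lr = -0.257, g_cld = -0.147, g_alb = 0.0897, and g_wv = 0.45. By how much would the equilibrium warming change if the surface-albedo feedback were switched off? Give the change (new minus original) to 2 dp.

-0.25 K

Original: g = 0.1357, ΔT = 2.26/(1−0.1357) = 2.6148 K.
Without surface-albedo: g' = 0.046, ΔT' = 2.26/(1−0.046) = 2.3690 K.
Change = 2.3690 − 2.6148 = -0.25 K.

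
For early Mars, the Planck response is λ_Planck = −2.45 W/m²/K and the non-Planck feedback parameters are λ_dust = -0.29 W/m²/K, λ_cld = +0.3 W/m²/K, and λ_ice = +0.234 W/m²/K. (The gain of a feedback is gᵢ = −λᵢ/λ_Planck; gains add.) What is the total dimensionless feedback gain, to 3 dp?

Convert to gains: g_dust = -0.29/2.45 = -0.1184; g_cld = 0.3/2.45 = 0.1224; g_ice = 0.234/2.45 = 0.09551.
Total gain g = 0.09951.

0.100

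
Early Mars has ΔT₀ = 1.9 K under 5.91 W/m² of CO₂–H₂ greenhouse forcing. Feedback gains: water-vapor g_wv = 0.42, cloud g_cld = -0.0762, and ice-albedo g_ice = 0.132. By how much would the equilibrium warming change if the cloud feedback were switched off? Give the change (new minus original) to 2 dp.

0.62 K

Original: g = 0.4758, ΔT = 1.9/(1−0.4758) = 3.6246 K.
Without cloud: g' = 0.552, ΔT' = 1.9/(1−0.552) = 4.2411 K.
Change = 4.2411 − 3.6246 = 0.62 K.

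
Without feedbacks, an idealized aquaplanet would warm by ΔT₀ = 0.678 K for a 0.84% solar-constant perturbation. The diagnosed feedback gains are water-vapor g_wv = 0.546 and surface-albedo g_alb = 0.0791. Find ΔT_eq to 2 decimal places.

1.81 K

Total gain g = 0.546 + 0.0791 = 0.6251.
Amplification A = 1/(1 − 0.6251) = 2.667.
ΔT = 0.678 × 2.667 = 1.81 K.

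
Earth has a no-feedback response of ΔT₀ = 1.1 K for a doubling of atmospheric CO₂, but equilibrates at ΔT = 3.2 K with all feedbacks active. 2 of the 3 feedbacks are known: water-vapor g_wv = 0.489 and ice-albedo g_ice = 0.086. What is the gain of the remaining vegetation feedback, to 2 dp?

0.08

Amplification A = ΔT/ΔT₀ = 3.2/1.1 = 2.909.
Total gain g = 1 − 1/A = 1 − 1/2.909 = 0.6562.
Known gains sum to 0.489 + 0.086 = 0.575.
g_veg = 0.6562 − 0.575 = 0.08.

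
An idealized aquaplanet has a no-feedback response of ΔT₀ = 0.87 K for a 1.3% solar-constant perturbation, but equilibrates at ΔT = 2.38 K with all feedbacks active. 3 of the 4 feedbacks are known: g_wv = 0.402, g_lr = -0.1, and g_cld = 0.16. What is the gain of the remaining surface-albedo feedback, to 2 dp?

0.17

Amplification A = ΔT/ΔT₀ = 2.38/0.87 = 2.736.
Total gain g = 1 − 1/A = 1 − 1/2.736 = 0.6345.
Known gains sum to 0.402 − 0.1 + 0.16 = 0.462.
g_alb = 0.6345 − 0.462 = 0.17.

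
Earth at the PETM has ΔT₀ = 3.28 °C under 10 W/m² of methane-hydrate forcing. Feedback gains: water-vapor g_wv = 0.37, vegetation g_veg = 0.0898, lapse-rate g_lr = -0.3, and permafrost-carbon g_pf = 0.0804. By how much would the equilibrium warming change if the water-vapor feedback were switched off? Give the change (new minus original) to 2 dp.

-1.41 °C

Original: g = 0.2402, ΔT = 3.28/(1−0.2402) = 4.3169 °C.
Without water-vapor: g' = -0.1298, ΔT' = 3.28/(1+0.1298) = 2.9032 °C.
Change = 2.9032 − 4.3169 = -1.41 °C.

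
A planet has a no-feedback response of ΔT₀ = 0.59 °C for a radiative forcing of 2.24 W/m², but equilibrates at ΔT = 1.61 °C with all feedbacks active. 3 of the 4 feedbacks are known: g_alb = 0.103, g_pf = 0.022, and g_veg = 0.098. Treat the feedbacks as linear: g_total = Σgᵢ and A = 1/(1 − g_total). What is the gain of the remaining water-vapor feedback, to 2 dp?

0.41

Amplification A = ΔT/ΔT₀ = 1.61/0.59 = 2.729.
Total gain g = 1 − 1/A = 1 − 1/2.729 = 0.6336.
Known gains sum to 0.103 + 0.022 + 0.098 = 0.223.
g_wv = 0.6336 − 0.223 = 0.41.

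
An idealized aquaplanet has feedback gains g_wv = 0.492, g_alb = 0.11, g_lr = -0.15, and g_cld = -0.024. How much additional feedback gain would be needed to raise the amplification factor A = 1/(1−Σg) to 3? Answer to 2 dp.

0.24

Current total gain = 0.428.
Target gain for A = 3: g* = 1 − 1/3 = 0.6667.
Additional gain needed = 0.6667 − 0.428 = 0.24.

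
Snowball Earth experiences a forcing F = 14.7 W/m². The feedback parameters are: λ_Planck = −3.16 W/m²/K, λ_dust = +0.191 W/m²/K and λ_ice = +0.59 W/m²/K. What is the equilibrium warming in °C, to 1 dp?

6.2 °C

Net feedback parameter λ = (−3.16) + (+0.191) + (+0.59) = -2.379 W/m²/K.
ΔT = −F/λ = −14.7/(-2.379) = 6.2 °C.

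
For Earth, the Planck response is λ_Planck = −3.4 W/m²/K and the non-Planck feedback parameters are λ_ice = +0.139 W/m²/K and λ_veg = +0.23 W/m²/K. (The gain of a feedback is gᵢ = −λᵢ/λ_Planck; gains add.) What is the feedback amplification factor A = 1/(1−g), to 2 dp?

1.12

Convert to gains: g_ice = 0.139/3.4 = 0.04088; g_veg = 0.23/3.4 = 0.06765.
Total gain g = 0.10853.
A = 1/(1 − 0.10853) = 1.12.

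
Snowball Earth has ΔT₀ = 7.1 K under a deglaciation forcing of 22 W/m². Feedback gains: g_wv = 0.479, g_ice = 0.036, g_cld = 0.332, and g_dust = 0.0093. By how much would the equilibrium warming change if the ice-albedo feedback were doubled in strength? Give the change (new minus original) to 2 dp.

16.52 K

Original: g = 0.8563, ΔT = 7.1/(1−0.8563) = 49.4085 K.
With doubled ice-albedo: g' = 0.8923, ΔT' = 7.1/(1−0.8923) = 65.9239 K.
Change = 65.9239 − 49.4085 = 16.52 K.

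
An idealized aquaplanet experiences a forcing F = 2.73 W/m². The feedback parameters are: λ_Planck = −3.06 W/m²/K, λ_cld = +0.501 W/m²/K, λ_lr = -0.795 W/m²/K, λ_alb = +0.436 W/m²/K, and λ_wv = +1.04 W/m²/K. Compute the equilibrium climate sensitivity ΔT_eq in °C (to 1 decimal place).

1.5 °C

Net feedback parameter λ = (−3.06) + (+0.501) + (-0.795) + (+0.436) + (+1.04) = -1.878 W/m²/K.
ΔT = −F/λ = −2.73/(-1.878) = 1.5 °C.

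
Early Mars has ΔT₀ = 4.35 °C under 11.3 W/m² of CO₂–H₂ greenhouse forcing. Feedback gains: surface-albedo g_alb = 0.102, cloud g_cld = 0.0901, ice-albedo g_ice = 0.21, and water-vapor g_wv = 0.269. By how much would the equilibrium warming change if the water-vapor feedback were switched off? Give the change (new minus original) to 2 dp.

-5.95 °C

Original: g = 0.6711, ΔT = 4.35/(1−0.6711) = 13.2259 °C.
Without water-vapor: g' = 0.4021, ΔT' = 4.35/(1−0.4021) = 7.2755 °C.
Change = 7.2755 − 13.2259 = -5.95 °C.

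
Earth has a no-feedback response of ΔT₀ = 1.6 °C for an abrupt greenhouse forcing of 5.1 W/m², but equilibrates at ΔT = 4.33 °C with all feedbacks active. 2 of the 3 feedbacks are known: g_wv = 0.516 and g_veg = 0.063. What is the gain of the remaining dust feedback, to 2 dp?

0.05

Amplification A = ΔT/ΔT₀ = 4.33/1.6 = 2.706.
Total gain g = 1 − 1/A = 1 − 1/2.706 = 0.6305.
Known gains sum to 0.516 + 0.063 = 0.579.
g_dust = 0.6305 − 0.579 = 0.05.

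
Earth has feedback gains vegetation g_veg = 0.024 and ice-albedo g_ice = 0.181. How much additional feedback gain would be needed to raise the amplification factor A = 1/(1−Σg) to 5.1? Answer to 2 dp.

0.60

Current total gain = 0.205.
Target gain for A = 5.1: g* = 1 − 1/5.1 = 0.8039.
Additional gain needed = 0.8039 − 0.205 = 0.60.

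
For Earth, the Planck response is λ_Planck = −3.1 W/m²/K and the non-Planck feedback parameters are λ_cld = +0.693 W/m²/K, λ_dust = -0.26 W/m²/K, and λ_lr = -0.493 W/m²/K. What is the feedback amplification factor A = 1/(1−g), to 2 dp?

Convert to gains: g_cld = 0.693/3.1 = 0.2235; g_dust = -0.26/3.1 = -0.08387; g_lr = -0.493/3.1 = -0.159.
Total gain g = -0.01937.
A = 1/(1 + 0.01937) = 0.98.

0.98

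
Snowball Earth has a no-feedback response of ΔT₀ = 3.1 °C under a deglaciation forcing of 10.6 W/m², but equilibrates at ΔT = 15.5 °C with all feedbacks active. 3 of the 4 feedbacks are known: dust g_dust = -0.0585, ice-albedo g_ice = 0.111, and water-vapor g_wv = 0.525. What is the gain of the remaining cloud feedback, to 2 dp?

0.22

Amplification A = ΔT/ΔT₀ = 15.5/3.1 = 5.
Total gain g = 1 − 1/A = 1 − 1/5 = 0.8.
Known gains sum to -0.0585 + 0.111 + 0.525 = 0.5775.
g_cld = 0.8 − 0.5775 = 0.22.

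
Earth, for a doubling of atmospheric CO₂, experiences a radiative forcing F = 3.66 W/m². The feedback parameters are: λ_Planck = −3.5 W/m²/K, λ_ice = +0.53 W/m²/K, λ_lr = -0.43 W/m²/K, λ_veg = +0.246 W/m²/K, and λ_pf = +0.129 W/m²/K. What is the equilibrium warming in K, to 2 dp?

1.21 K

Net feedback parameter λ = (−3.5) + (+0.53) + (-0.43) + (+0.246) + (+0.129) = -3.025 W/m²/K.
ΔT = −F/λ = −3.66/(-3.025) = 1.21 K.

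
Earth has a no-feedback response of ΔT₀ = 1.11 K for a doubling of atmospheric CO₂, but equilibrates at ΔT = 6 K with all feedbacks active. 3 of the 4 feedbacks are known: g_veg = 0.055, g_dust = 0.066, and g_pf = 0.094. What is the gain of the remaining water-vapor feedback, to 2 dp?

0.60

Amplification A = ΔT/ΔT₀ = 6/1.11 = 5.405.
Total gain g = 1 − 1/A = 1 − 1/5.405 = 0.815.
Known gains sum to 0.055 + 0.066 + 0.094 = 0.215.
g_wv = 0.815 − 0.215 = 0.60.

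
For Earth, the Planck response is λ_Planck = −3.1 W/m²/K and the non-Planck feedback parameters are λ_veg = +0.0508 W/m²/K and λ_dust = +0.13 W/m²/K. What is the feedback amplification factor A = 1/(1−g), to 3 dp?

1.062

Convert to gains: g_veg = 0.0508/3.1 = 0.01639; g_dust = 0.13/3.1 = 0.04194.
Total gain g = 0.05833.
A = 1/(1 − 0.05833) = 1.062.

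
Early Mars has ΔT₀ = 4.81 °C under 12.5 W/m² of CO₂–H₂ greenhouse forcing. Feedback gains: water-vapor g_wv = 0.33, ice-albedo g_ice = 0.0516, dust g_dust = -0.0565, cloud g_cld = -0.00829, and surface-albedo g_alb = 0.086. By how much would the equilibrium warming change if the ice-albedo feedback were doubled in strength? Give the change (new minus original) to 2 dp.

0.76 °C

Original: g = 0.40281, ΔT = 4.81/(1−0.40281) = 8.0544 °C.
With doubled ice-albedo: g' = 0.45441, ΔT' = 4.81/(1−0.45441) = 8.8161 °C.
Change = 8.8161 − 8.0544 = 0.76 °C.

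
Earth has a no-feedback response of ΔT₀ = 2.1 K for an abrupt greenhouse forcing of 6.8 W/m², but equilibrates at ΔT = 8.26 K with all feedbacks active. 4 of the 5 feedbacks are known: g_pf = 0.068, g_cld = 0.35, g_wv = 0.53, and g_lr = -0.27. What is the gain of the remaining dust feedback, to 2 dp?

0.07

Amplification A = ΔT/ΔT₀ = 8.26/2.1 = 3.933.
Total gain g = 1 − 1/A = 1 − 1/3.933 = 0.7457.
Known gains sum to 0.068 + 0.35 + 0.53 − 0.27 = 0.678.
g_dust = 0.7457 − 0.678 = 0.07.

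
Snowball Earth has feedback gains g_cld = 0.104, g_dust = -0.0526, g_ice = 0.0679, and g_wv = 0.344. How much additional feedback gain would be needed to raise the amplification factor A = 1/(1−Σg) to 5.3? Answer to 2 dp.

0.35

Current total gain = 0.4633.
Target gain for A = 5.3: g* = 1 − 1/5.3 = 0.8113.
Additional gain needed = 0.8113 − 0.4633 = 0.35.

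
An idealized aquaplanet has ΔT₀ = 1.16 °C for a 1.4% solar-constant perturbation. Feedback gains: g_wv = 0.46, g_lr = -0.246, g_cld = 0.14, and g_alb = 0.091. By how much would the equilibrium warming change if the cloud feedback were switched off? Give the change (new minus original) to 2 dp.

Original: g = 0.445, ΔT = 1.16/(1−0.445) = 2.0901 °C.
Without cloud: g' = 0.305, ΔT' = 1.16/(1−0.305) = 1.6691 °C.
Change = 1.6691 − 2.0901 = -0.42 °C.

-0.42 °C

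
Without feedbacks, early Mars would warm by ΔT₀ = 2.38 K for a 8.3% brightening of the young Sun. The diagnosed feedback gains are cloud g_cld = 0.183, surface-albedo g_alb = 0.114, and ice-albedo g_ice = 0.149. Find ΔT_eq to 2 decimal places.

4.30 K

Total gain g = 0.183 + 0.114 + 0.149 = 0.446.
Amplification A = 1/(1 − 0.446) = 1.805.
ΔT = 2.38 × 1.805 = 4.30 K.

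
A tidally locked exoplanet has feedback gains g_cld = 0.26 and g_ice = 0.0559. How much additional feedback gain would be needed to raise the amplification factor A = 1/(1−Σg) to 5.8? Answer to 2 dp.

Current total gain = 0.3159.
Target gain for A = 5.8: g* = 1 − 1/5.8 = 0.8276.
Additional gain needed = 0.8276 − 0.3159 = 0.51.

0.51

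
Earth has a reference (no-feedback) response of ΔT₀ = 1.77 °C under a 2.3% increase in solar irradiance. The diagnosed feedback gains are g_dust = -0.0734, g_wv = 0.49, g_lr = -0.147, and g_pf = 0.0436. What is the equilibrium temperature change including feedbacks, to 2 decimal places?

2.58 °C

Total gain g = -0.0734 + 0.49 − 0.147 + 0.0436 = 0.3132.
Amplification A = 1/(1 − 0.3132) = 1.456.
ΔT = 1.77 × 1.456 = 2.58 °C.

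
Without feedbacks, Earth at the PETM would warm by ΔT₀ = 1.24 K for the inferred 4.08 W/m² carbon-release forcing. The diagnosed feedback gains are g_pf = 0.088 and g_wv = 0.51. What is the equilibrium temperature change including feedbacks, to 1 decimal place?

Total gain g = 0.088 + 0.51 = 0.598.
Amplification A = 1/(1 − 0.598) = 2.488.
ΔT = 1.24 × 2.488 = 3.1 K.

3.1 K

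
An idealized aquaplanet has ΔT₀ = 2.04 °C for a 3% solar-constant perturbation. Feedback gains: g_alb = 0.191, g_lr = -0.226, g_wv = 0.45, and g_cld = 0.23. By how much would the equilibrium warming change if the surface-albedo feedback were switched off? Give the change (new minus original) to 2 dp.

-2.01 °C

Original: g = 0.645, ΔT = 2.04/(1−0.645) = 5.7465 °C.
Without surface-albedo: g' = 0.454, ΔT' = 2.04/(1−0.454) = 3.7363 °C.
Change = 3.7363 − 5.7465 = -2.01 °C.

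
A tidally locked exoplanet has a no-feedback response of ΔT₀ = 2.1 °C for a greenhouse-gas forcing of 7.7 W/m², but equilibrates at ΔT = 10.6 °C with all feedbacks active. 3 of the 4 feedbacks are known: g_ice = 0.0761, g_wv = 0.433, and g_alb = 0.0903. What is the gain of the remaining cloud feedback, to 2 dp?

0.20

Amplification A = ΔT/ΔT₀ = 10.6/2.1 = 5.048.
Total gain g = 1 − 1/A = 1 − 1/5.048 = 0.8019.
Known gains sum to 0.0761 + 0.433 + 0.0903 = 0.5994.
g_cld = 0.8019 − 0.5994 = 0.20.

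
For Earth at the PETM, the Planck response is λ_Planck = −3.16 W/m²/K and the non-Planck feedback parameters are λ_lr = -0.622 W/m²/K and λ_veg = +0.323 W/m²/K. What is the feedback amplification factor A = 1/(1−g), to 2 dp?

Convert to gains: g_lr = -0.622/3.16 = -0.1968; g_veg = 0.323/3.16 = 0.1022.
Total gain g = -0.0946.
A = 1/(1 + 0.0946) = 0.91.

0.91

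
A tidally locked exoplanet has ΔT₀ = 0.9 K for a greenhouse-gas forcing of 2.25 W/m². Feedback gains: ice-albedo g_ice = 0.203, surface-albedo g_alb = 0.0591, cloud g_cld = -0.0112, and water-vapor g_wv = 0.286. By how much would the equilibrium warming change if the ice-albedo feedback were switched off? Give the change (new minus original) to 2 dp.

-0.59 K

Original: g = 0.5369, ΔT = 0.9/(1−0.5369) = 1.9434 K.
Without ice-albedo: g' = 0.3339, ΔT' = 0.9/(1−0.3339) = 1.3511 K.
Change = 1.3511 − 1.9434 = -0.59 K.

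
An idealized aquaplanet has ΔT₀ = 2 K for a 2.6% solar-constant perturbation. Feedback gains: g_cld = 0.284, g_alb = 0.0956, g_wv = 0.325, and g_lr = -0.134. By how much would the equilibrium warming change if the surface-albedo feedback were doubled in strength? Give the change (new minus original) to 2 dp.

1.33 K

Original: g = 0.5706, ΔT = 2/(1−0.5706) = 4.6577 K.
With doubled surface-albedo: g' = 0.6662, ΔT' = 2/(1−0.6662) = 5.9916 K.
Change = 5.9916 − 4.6577 = 1.33 K.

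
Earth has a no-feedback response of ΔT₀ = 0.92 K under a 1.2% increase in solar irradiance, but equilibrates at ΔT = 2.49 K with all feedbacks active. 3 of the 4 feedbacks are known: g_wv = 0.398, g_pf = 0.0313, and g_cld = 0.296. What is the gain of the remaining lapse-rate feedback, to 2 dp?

Amplification A = ΔT/ΔT₀ = 2.49/0.92 = 2.707.
Total gain g = 1 − 1/A = 1 − 1/2.707 = 0.6306.
Known gains sum to 0.398 + 0.0313 + 0.296 = 0.7253.
g_lr = 0.6306 − 0.7253 = -0.09.

-0.09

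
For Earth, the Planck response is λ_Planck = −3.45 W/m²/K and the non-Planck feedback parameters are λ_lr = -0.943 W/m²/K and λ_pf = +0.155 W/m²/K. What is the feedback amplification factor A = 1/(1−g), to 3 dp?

0.814

Convert to gains: g_lr = -0.943/3.45 = -0.2733; g_pf = 0.155/3.45 = 0.04493.
Total gain g = -0.22837.
A = 1/(1 + 0.22837) = 0.814.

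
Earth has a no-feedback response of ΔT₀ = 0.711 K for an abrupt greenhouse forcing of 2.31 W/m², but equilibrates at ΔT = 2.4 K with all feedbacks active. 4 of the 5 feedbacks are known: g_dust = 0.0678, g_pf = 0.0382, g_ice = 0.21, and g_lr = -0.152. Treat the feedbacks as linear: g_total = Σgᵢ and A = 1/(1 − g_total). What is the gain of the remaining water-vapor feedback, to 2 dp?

Amplification A = ΔT/ΔT₀ = 2.4/0.711 = 3.376.
Total gain g = 1 − 1/A = 1 − 1/3.376 = 0.7038.
Known gains sum to 0.0678 + 0.0382 + 0.21 − 0.152 = 0.164.
g_wv = 0.7038 − 0.164 = 0.54.

0.54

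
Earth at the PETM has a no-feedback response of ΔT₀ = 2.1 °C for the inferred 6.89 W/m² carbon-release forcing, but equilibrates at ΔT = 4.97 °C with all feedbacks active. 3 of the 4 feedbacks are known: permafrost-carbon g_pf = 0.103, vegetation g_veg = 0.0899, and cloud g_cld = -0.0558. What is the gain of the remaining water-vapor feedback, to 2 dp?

Amplification A = ΔT/ΔT₀ = 4.97/2.1 = 2.367.
Total gain g = 1 − 1/A = 1 − 1/2.367 = 0.5775.
Known gains sum to 0.103 + 0.0899 − 0.0558 = 0.1371.
g_wv = 0.5775 − 0.1371 = 0.44.

0.44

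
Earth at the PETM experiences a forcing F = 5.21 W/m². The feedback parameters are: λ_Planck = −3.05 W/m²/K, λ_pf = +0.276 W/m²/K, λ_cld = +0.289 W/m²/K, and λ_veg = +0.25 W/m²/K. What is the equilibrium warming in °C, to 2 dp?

2.33 °C

Net feedback parameter λ = (−3.05) + (+0.276) + (+0.289) + (+0.25) = -2.235 W/m²/K.
ΔT = −F/λ = −5.21/(-2.235) = 2.33 °C.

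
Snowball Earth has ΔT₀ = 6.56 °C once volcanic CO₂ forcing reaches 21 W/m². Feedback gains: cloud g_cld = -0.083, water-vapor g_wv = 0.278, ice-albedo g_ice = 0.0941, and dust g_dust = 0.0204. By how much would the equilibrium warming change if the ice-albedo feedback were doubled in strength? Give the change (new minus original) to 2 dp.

Original: g = 0.3095, ΔT = 6.56/(1−0.3095) = 9.5004 °C.
With doubled ice-albedo: g' = 0.4036, ΔT' = 6.56/(1−0.4036) = 10.9993 °C.
Change = 10.9993 − 9.5004 = 1.50 °C.

1.50 °C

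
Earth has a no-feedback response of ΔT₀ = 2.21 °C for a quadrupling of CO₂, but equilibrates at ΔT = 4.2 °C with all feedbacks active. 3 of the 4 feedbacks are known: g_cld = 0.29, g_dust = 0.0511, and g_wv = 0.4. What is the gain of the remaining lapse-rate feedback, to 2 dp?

Amplification A = ΔT/ΔT₀ = 4.2/2.21 = 1.9.
Total gain g = 1 − 1/A = 1 − 1/1.9 = 0.4737.
Known gains sum to 0.29 + 0.0511 + 0.4 = 0.7411.
g_lr = 0.4737 − 0.7411 = -0.27.

-0.27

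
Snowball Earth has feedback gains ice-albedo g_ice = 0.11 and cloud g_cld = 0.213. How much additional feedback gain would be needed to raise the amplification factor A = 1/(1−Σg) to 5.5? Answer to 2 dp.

0.50

Current total gain = 0.323.
Target gain for A = 5.5: g* = 1 − 1/5.5 = 0.8182.
Additional gain needed = 0.8182 − 0.323 = 0.50.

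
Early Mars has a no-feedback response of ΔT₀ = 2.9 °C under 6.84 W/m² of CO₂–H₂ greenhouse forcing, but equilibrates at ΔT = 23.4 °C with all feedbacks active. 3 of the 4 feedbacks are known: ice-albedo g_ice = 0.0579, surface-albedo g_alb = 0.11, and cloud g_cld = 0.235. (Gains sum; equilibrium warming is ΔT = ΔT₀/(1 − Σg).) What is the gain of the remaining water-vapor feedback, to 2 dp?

Amplification A = ΔT/ΔT₀ = 23.4/2.9 = 8.069.
Total gain g = 1 − 1/A = 1 − 1/8.069 = 0.8761.
Known gains sum to 0.0579 + 0.11 + 0.235 = 0.4029.
g_wv = 0.8761 − 0.4029 = 0.47.

0.47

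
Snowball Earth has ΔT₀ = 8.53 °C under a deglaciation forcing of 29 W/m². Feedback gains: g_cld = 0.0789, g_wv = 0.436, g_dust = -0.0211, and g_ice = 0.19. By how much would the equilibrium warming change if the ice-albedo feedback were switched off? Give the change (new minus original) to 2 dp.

-10.13 °C

Original: g = 0.6838, ΔT = 8.53/(1−0.6838) = 26.9766 °C.
Without ice-albedo: g' = 0.4938, ΔT' = 8.53/(1−0.4938) = 16.8510 °C.
Change = 16.8510 − 26.9766 = -10.13 °C.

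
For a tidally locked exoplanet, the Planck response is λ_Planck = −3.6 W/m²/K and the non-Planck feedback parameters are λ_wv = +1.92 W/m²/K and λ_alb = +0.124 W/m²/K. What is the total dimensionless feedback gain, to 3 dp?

Convert to gains: g_wv = 1.92/3.6 = 0.5333; g_alb = 0.124/3.6 = 0.03444.
Total gain g = 0.56774.

0.568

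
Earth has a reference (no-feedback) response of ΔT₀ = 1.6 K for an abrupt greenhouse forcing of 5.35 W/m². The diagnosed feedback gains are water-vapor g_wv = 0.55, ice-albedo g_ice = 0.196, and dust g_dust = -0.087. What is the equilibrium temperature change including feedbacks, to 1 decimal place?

Total gain g = 0.55 + 0.196 − 0.087 = 0.659.
Amplification A = 1/(1 − 0.659) = 2.933.
ΔT = 1.6 × 2.933 = 4.7 K.

4.7 K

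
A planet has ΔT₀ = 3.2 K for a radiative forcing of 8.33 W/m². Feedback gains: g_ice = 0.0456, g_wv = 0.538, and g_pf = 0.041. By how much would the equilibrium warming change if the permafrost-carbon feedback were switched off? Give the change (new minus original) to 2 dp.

-0.84 K

Original: g = 0.6246, ΔT = 3.2/(1−0.6246) = 8.5242 K.
Without permafrost-carbon: g' = 0.5836, ΔT' = 3.2/(1−0.5836) = 7.6849 K.
Change = 7.6849 − 8.5242 = -0.84 K.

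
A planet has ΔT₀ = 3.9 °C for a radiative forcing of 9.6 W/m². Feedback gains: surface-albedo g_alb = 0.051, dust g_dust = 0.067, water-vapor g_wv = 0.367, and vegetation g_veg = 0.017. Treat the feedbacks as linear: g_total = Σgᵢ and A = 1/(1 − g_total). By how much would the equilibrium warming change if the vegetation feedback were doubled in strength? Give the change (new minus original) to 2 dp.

0.28 °C

Original: g = 0.502, ΔT = 3.9/(1−0.502) = 7.8313 °C.
With doubled vegetation: g' = 0.519, ΔT' = 3.9/(1−0.519) = 8.1081 °C.
Change = 8.1081 − 7.8313 = 0.28 °C.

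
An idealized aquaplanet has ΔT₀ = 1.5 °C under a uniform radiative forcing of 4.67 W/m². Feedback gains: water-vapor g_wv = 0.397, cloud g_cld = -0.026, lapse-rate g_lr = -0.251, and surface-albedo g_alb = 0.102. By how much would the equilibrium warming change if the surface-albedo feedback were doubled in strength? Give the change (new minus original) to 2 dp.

Original: g = 0.222, ΔT = 1.5/(1−0.222) = 1.9280 °C.
With doubled surface-albedo: g' = 0.324, ΔT' = 1.5/(1−0.324) = 2.2189 °C.
Change = 2.2189 − 1.9280 = 0.29 °C.

0.29 °C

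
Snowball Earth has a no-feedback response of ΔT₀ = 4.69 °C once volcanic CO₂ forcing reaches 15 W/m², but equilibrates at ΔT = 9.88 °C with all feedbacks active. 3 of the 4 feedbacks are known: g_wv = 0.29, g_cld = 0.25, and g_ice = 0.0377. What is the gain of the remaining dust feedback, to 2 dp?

Amplification A = ΔT/ΔT₀ = 9.88/4.69 = 2.107.
Total gain g = 1 − 1/A = 1 − 1/2.107 = 0.5254.
Known gains sum to 0.29 + 0.25 + 0.0377 = 0.5777.
g_dust = 0.5254 − 0.5777 = -0.05.

-0.05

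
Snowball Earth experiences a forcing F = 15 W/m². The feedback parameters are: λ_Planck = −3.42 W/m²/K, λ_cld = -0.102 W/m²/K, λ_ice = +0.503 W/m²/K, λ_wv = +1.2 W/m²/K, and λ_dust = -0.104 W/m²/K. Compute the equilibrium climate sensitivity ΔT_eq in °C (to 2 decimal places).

Net feedback parameter λ = (−3.42) + (-0.102) + (+0.503) + (+1.2) + (-0.104) = -1.923 W/m²/K.
ΔT = −F/λ = −15/(-1.923) = 7.80 °C.

7.80 °C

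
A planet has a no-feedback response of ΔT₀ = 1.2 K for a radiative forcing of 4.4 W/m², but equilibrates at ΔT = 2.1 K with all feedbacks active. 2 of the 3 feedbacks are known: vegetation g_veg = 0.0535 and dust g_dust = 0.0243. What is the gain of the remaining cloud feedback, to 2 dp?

Amplification A = ΔT/ΔT₀ = 2.1/1.2 = 1.75.
Total gain g = 1 − 1/A = 1 − 1/1.75 = 0.4286.
Known gains sum to 0.0535 + 0.0243 = 0.0778.
g_cld = 0.4286 − 0.0778 = 0.35.

0.35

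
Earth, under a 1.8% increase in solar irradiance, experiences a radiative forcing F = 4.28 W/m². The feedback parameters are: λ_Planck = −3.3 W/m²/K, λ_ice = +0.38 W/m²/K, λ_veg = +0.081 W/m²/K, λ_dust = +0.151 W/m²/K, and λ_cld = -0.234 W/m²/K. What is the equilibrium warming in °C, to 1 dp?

1.5 °C

Net feedback parameter λ = (−3.3) + (+0.38) + (+0.081) + (+0.151) + (-0.234) = -2.922 W/m²/K.
ΔT = −F/λ = −4.28/(-2.922) = 1.5 °C.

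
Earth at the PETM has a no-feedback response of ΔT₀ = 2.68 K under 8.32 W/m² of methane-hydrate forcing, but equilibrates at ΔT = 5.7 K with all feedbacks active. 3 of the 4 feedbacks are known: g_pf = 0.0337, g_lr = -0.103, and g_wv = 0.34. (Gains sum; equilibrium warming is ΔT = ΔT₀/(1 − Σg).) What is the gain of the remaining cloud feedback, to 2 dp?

Amplification A = ΔT/ΔT₀ = 5.7/2.68 = 2.127.
Total gain g = 1 − 1/A = 1 − 1/2.127 = 0.5299.
Known gains sum to 0.0337 − 0.103 + 0.34 = 0.2707.
g_cld = 0.5299 − 0.2707 = 0.26.

0.26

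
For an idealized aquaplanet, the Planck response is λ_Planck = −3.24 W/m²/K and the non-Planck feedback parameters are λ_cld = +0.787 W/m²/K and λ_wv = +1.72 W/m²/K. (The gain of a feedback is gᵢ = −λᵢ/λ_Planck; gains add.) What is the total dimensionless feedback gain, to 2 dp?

Convert to gains: g_cld = 0.787/3.24 = 0.2429; g_wv = 1.72/3.24 = 0.5309.
Total gain g = 0.7738.

0.77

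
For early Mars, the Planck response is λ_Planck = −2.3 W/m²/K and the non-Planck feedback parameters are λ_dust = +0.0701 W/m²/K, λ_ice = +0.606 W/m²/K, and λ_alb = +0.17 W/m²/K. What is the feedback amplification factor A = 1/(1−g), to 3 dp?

1.582

Convert to gains: g_dust = 0.0701/2.3 = 0.03048; g_ice = 0.606/2.3 = 0.2635; g_alb = 0.17/2.3 = 0.07391.
Total gain g = 0.36789.
A = 1/(1 − 0.36789) = 1.582.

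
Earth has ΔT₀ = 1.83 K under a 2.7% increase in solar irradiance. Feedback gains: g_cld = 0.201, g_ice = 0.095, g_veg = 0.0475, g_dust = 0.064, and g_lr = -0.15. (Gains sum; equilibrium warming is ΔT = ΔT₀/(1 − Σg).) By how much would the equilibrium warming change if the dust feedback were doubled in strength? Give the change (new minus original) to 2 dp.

Original: g = 0.2575, ΔT = 1.83/(1−0.2575) = 2.4646 K.
With doubled dust: g' = 0.3215, ΔT' = 1.83/(1−0.3215) = 2.6971 K.
Change = 2.6971 − 2.4646 = 0.23 K.

0.23 K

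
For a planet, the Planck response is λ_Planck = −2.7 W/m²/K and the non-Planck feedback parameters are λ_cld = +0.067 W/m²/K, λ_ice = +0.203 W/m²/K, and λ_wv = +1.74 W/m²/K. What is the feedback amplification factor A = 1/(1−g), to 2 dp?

3.91

Convert to gains: g_cld = 0.067/2.7 = 0.02481; g_ice = 0.203/2.7 = 0.07519; g_wv = 1.74/2.7 = 0.6444.
Total gain g = 0.7444.
A = 1/(1 − 0.7444) = 3.91.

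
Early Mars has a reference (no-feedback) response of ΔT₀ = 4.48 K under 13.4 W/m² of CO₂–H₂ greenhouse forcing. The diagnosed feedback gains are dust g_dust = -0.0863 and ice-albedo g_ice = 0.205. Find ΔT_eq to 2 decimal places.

5.08 K

Total gain g = -0.0863 + 0.205 = 0.1187.
Amplification A = 1/(1 − 0.1187) = 1.135.
ΔT = 4.48 × 1.135 = 5.08 K.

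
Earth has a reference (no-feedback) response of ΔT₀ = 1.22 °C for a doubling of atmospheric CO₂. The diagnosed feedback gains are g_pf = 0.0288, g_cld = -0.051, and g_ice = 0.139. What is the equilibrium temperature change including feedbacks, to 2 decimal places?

Total gain g = 0.0288 − 0.051 + 0.139 = 0.1168.
Amplification A = 1/(1 − 0.1168) = 1.132.
ΔT = 1.22 × 1.132 = 1.38 °C.

1.38 °C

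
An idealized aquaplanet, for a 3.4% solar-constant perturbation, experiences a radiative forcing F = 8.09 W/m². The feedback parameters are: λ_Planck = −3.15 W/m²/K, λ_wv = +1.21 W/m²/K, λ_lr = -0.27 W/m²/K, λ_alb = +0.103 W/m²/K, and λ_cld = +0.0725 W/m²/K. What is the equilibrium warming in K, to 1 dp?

Net feedback parameter λ = (−3.15) + (+1.21) + (-0.27) + (+0.103) + (+0.0725) = -2.0345 W/m²/K.
ΔT = −F/λ = −8.09/(-2.0345) = 4.0 K.

4.0 K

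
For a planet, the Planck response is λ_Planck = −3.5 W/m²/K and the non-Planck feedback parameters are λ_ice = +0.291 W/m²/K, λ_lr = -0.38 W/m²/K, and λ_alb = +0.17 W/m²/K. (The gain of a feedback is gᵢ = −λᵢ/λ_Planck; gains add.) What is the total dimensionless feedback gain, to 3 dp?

Convert to gains: g_ice = 0.291/3.5 = 0.08314; g_lr = -0.38/3.5 = -0.1086; g_alb = 0.17/3.5 = 0.04857.
Total gain g = 0.02311.

0.023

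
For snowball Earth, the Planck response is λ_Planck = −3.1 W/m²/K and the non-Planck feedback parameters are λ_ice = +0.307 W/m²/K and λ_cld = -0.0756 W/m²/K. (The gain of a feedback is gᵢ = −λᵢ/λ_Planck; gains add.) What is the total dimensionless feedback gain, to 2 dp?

Convert to gains: g_ice = 0.307/3.1 = 0.09903; g_cld = -0.0756/3.1 = -0.02439.
Total gain g = 0.07464.

0.07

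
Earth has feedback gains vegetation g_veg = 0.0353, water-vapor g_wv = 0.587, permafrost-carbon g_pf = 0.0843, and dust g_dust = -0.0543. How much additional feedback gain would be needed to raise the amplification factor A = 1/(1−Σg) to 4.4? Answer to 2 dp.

Current total gain = 0.6523.
Target gain for A = 4.4: g* = 1 − 1/4.4 = 0.7727.
Additional gain needed = 0.7727 − 0.6523 = 0.12.

0.12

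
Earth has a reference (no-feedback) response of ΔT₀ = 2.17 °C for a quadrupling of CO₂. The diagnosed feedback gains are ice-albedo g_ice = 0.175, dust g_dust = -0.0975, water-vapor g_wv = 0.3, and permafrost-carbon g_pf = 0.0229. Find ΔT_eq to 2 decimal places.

3.62 °C

Total gain g = 0.175 − 0.0975 + 0.3 + 0.0229 = 0.4004.
Amplification A = 1/(1 − 0.4004) = 1.668.
ΔT = 2.17 × 1.668 = 3.62 °C.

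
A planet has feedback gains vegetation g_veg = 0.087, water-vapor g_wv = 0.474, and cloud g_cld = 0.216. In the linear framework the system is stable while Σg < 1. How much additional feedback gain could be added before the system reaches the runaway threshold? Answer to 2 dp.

Current total gain = 0.087 + 0.474 + 0.216 = 0.777.
Margin to runaway = 1 − 0.777 = 0.22.

0.22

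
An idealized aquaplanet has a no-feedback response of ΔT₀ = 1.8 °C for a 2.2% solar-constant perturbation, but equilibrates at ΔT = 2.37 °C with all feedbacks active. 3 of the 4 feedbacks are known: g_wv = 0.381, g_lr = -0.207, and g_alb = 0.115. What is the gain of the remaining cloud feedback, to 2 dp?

Amplification A = ΔT/ΔT₀ = 2.37/1.8 = 1.317.
Total gain g = 1 − 1/A = 1 − 1/1.317 = 0.2407.
Known gains sum to 0.381 − 0.207 + 0.115 = 0.289.
g_cld = 0.2407 − 0.289 = -0.05.

-0.05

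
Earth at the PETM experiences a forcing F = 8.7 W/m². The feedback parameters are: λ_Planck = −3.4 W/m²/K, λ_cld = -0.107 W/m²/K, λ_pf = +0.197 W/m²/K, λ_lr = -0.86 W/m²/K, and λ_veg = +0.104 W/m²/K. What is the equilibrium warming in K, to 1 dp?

2.1 K

Net feedback parameter λ = (−3.4) + (-0.107) + (+0.197) + (-0.86) + (+0.104) = -4.066 W/m²/K.
ΔT = −F/λ = −8.7/(-4.066) = 2.1 K.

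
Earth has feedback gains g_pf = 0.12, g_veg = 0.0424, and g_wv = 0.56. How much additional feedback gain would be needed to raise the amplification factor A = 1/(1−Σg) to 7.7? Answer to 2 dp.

Current total gain = 0.7224.
Target gain for A = 7.7: g* = 1 − 1/7.7 = 0.8701.
Additional gain needed = 0.8701 − 0.7224 = 0.15.

0.15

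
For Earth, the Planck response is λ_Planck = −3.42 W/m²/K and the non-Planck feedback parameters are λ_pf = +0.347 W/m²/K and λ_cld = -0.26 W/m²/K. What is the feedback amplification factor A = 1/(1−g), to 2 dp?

Convert to gains: g_pf = 0.347/3.42 = 0.1015; g_cld = -0.26/3.42 = -0.07602.
Total gain g = 0.02548.
A = 1/(1 − 0.02548) = 1.03.

1.03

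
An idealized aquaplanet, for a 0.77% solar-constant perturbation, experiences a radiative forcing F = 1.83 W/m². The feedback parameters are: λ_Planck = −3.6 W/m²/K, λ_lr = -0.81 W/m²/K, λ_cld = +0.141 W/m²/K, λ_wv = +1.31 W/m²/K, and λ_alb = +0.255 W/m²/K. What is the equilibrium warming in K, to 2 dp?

Net feedback parameter λ = (−3.6) + (-0.81) + (+0.141) + (+1.31) + (+0.255) = -2.704 W/m²/K.
ΔT = −F/λ = −1.83/(-2.704) = 0.68 K.

0.68 K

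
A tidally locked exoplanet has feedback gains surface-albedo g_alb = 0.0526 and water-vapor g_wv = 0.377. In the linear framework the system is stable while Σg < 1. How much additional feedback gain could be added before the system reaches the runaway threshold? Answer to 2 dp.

Current total gain = 0.0526 + 0.377 = 0.4296.
Margin to runaway = 1 − 0.4296 = 0.57.

0.57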